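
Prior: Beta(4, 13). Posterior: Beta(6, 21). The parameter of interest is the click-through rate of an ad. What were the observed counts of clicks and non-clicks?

2 clicks and 8 non-clicks

Under Beta–binomial conjugacy the posterior parameters are (α+s, β+f).
Match parameters: s=6−4=2, f=21−13=8.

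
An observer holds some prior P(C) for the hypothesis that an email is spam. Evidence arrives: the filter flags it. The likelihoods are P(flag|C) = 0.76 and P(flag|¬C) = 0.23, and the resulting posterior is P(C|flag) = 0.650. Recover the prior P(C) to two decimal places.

P(C) = 0.36

Bayes' rule in odds form gives O(C|E) = O(C)·[P(E|C)/P(E|¬C)], hence O(C) = O(C|E)/LR.
Posterior odds = 0.650/(1−0.650) = 1.8571. LR = 0.76/0.23 = 3.3043.
Prior odds = 1.8571/3.3043 = 0.5620, so P(C) = 0.5620/(1+0.5620) ≈ 0.36.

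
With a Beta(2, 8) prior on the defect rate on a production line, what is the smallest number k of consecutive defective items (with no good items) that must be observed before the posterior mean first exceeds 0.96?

k = 191

After k defective items and 0 good items the posterior is Beta(2+k, 8), with mean (2+k)/(2+8+k).
Set (2+k)/(10+k) > 0.96 and solve: k > (0.96·10 − 2)/(1 − 0.96) = 190.000.
The smallest integer exceeding 190.000 is 191, and checking k=191: (193)/(201) = 0.9602 > 0.96.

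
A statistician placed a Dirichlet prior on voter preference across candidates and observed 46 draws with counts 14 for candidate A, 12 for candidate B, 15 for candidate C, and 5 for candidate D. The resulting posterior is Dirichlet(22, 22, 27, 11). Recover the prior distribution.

For a Dirichlet(α) prior with multinomial counts c, the posterior is Dirichlet(α + c) componentwise.
Subtract each count from the matching posterior parameter: 22−14=8, 22−12=10, 27−15=12, 11−5=6.

Dirichlet(8, 10, 12, 6)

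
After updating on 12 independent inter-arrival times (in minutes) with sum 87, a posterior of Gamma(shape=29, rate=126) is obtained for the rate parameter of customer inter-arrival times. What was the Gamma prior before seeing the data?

Gamma(shape=17, rate=39)

For an exponential likelihood with a Gamma(α, β) prior on the rate, n observations with total T give posterior Gamma(α+n, β+T).
So α = 29 − 12 = 17 and β = 126 − 87 = 39.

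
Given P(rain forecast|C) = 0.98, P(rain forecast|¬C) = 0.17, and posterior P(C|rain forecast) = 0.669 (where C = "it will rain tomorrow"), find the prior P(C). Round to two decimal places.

Bayes' rule in odds form gives O(C|E) = O(C)·[P(E|C)/P(E|¬C)], hence O(C) = O(C|E)/LR.
Posterior odds = 0.669/(1−0.669) = 2.0211. LR = 0.98/0.17 = 5.7647.
Prior odds = 2.0211/5.7647 = 0.3506, so P(C) = 0.3506/(1+0.3506) ≈ 0.26.

P(C) = 0.26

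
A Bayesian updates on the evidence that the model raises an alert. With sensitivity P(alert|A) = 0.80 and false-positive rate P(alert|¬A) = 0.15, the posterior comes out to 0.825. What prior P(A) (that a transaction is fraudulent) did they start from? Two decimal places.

P(A) = 0.47

Bayes' rule in odds form gives O(A|E) = O(A)·[P(E|A)/P(E|¬A)], hence O(A) = O(A|E)/LR.
Posterior odds = 0.825/(1−0.825) = 4.7143. LR = 0.80/0.15 = 5.3333.
Prior odds = 4.7143/5.3333 = 0.8839, so P(A) = 0.8839/(1+0.8839) ≈ 0.47.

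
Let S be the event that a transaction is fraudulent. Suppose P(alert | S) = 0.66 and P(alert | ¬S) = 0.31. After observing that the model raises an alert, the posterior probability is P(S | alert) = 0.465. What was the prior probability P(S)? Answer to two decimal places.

In odds form, posterior odds = prior odds × likelihood ratio, so prior odds = posterior odds ÷ LR.
Posterior odds = 0.465/(1−0.465) = 0.8692. LR = 0.66/0.31 = 2.1290.
Prior odds = 0.8692/2.1290 = 0.4083, so P(S) = 0.4083/(1+0.4083) ≈ 0.29.

P(S) = 0.29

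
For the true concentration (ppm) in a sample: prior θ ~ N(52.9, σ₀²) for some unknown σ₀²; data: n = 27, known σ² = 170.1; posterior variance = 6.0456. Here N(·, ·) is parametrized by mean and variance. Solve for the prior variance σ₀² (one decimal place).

For the Normal–Normal model with known σ², precisions add: τ_n = τ₀ + n/σ².
So 1/σ₀² = 1/6.0456 − 27/170.1 = 0.165410 − 0.158730 = 0.006680.
Hence σ₀² = 1/0.006680 ≈ 149.7.

σ₀² = 149.7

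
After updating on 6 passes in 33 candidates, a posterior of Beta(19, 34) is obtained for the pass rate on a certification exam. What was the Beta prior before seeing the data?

Beta(13, 7)

Beta is conjugate to the binomial likelihood: posterior = Beta(a+s, b+f).
So a = 19 − 6 = 13 and b = 34 − 27 = 7.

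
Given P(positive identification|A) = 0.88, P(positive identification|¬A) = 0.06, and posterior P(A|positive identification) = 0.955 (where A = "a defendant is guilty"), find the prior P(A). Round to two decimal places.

Bayes' rule in odds form gives O(A|E) = O(A)·[P(E|A)/P(E|¬A)], hence O(A) = O(A|E)/LR.
Posterior odds = 0.955/(1−0.955) = 21.2222. LR = 0.88/0.06 = 14.6667.
Prior odds = 21.2222/14.6667 = 1.4470, so P(A) = 1.4470/(1+1.4470) ≈ 0.59.

P(A) = 0.59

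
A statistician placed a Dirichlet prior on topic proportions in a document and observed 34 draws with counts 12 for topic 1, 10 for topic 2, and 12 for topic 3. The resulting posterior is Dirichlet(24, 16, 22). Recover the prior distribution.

For a Dirichlet(α) prior with multinomial counts c, the posterior is Dirichlet(α + c) componentwise.
Subtract each count from the matching posterior parameter: 24−12=12, 16−10=6, 22−12=10.

Dirichlet(12, 6, 10)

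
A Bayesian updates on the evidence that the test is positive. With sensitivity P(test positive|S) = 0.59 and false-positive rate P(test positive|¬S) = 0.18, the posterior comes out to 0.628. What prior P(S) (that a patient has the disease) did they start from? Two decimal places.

P(S) = 0.34

In odds form, posterior odds = prior odds × likelihood ratio, so prior odds = posterior odds ÷ LR.
Posterior odds = 0.628/(1−0.628) = 1.6882. LR = 0.59/0.18 = 3.2778.
Prior odds = 1.6882/3.2778 = 0.5150, so P(S) = 0.5150/(1+0.5150) ≈ 0.34.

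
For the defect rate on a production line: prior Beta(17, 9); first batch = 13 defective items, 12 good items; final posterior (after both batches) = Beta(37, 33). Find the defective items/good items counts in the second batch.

7 defective items and 12 good items

Because Beta–binomial updating is additive in the counts, the combined data contributed (α_post−α_prior, β_post−β_prior) successes and failures.
Total across both batches: 37−17=20 defective items, 33−9=24 good items.
Subtract the first batch: 20−13=7 defective items and 24−12=12 good items.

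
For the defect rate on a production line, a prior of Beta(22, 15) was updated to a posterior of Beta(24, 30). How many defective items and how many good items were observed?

Beta is conjugate to the binomial likelihood: posterior = Beta(a+s, b+f).
Match parameters: s=24−22=2, f=30−15=15.

2 defective items and 15 good items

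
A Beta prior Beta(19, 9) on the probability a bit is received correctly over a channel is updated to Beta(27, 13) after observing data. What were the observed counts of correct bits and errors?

8 correct bits and 4 errors

Beta is conjugate to the binomial likelihood: posterior = Beta(a+s, b+f).
Match parameters: s=27−19=8, f=13−9=4.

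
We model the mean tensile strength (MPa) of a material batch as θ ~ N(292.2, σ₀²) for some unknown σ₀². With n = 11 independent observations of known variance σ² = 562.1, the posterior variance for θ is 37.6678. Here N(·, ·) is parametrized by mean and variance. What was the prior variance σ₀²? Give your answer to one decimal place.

σ₀² = 143.3

Posterior precision equals prior precision plus data precision: 1/σ_n² = 1/σ₀² + n/σ².
So 1/σ₀² = 1/37.6678 − 11/562.1 = 0.026548 − 0.019569 = 0.006979.
Hence σ₀² = 1/0.006979 ≈ 143.3.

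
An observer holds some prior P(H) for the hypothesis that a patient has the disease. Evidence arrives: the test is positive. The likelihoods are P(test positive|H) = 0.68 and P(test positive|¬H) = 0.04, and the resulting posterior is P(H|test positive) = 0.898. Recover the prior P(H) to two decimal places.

P(H) = 0.34

In odds form, posterior odds = prior odds × likelihood ratio, so prior odds = posterior odds ÷ LR.
Posterior odds = 0.898/(1−0.898) = 8.8039. LR = 0.68/0.04 = 17.0000.
Prior odds = 8.8039/17.0000 = 0.5179, so P(H) = 0.5179/(1+0.5179) ≈ 0.34.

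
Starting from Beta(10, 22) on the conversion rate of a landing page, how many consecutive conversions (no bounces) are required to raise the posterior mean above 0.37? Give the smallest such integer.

k = 3

After k conversions and 0 bounces the posterior is Beta(10+k, 22), with mean (10+k)/(10+22+k).
Set (10+k)/(32+k) > 0.37 and solve: k > (0.37·32 − 10)/(1 − 0.37) = 2.921.
The smallest integer exceeding 2.921 is 3, and checking k=3: (13)/(35) = 0.3714 > 0.37.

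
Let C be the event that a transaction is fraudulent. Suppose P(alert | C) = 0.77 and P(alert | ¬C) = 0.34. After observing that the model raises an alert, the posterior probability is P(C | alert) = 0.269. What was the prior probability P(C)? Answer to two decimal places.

P(C) = 0.14

Bayes' rule in odds form gives O(C|E) = O(C)·[P(E|C)/P(E|¬C)], hence O(C) = O(C|E)/LR.
Posterior odds = 0.269/(1−0.269) = 0.3680. LR = 0.77/0.34 = 2.2647.
Prior odds = 0.3680/2.2647 = 0.1625, so P(C) = 0.1625/(1+0.1625) ≈ 0.14.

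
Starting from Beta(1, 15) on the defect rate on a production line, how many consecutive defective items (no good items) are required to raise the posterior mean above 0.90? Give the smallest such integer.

After k defective items and 0 good items the posterior is Beta(1+k, 15), with mean (1+k)/(1+15+k).
Set (1+k)/(16+k) > 0.90 and solve: k > (0.90·16 − 1)/(1 − 0.90) = 134.000.
The smallest integer exceeding 134.000 is 135.

k = 135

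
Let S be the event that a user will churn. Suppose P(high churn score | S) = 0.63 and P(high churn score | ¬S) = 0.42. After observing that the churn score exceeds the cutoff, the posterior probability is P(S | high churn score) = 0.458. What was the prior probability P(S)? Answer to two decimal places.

P(S) = 0.36

Bayes' rule in odds form gives O(S|E) = O(S)·[P(E|S)/P(E|¬S)], hence O(S) = O(S|E)/LR.
Posterior odds = 0.458/(1−0.458) = 0.8450. LR = 0.63/0.42 = 1.5000.
Prior odds = 0.8450/1.5000 = 0.5633, so P(S) = 0.5633/(1+0.5633) ≈ 0.36.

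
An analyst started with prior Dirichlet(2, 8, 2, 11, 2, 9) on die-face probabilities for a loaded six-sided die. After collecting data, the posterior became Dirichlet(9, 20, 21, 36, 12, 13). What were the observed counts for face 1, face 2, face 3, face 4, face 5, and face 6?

For a Dirichlet(α) prior with multinomial counts c, the posterior is Dirichlet(α + c) componentwise.
Counts are posterior − prior componentwise: 9−2=7, 20−8=12, 21−2=19, 36−11=25, 12−2=10, 13−9=4.

counts (7, 12, 19, 25, 10, 4)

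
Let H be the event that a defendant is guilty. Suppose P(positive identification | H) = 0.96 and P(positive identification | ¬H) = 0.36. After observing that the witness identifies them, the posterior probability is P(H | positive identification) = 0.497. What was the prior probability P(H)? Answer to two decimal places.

P(H) = 0.27

In odds form, posterior odds = prior odds × likelihood ratio, so prior odds = posterior odds ÷ LR.
Posterior odds = 0.497/(1−0.497) = 0.9881. LR = 0.96/0.36 = 2.6667.
Prior odds = 0.9881/2.6667 = 0.3705, so P(H) = 0.3705/(1+0.3705) ≈ 0.27.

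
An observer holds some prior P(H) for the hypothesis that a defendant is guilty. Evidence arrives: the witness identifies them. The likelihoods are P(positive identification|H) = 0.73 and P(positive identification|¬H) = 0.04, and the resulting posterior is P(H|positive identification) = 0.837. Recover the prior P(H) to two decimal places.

P(H) = 0.22

Bayes' rule in odds form gives O(H|E) = O(H)·[P(E|H)/P(E|¬H)], hence O(H) = O(H|E)/LR.
Posterior odds = 0.837/(1−0.837) = 5.1350. LR = 0.73/0.04 = 18.2500.
Prior odds = 5.1350/18.2500 = 0.2814, so P(H) = 0.2814/(1+0.2814) ≈ 0.22.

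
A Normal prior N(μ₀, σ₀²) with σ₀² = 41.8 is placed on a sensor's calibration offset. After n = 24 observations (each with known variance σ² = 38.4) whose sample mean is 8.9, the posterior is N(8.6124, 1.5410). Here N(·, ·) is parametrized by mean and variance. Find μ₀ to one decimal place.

μ₀ = 1.1

The posterior mean is a precision-weighted average: μ_n = (τ₀μ₀ + τ_data·x̄)/(τ₀+τ_data), with τ₀=1/σ₀² and τ_data=n/σ².
Here τ₀ = 1/41.8 = 0.023923 and τ_data = 24/38.4 = 0.625000, so τ_n = 0.648923.
Rearranging for μ₀: μ₀ = (μ_n·τ_n − τ_data·x̄)/τ₀ = (8.6124·0.648923 − 0.625000·8.9) / 0.023923 = 0.026284/0.023923 ≈ 1.1.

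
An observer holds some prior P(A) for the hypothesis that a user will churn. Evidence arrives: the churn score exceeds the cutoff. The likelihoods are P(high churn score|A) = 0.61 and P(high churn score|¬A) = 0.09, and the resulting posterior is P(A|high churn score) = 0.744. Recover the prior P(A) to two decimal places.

P(A) = 0.30

In odds form, posterior odds = prior odds × likelihood ratio, so prior odds = posterior odds ÷ LR.
Posterior odds = 0.744/(1−0.744) = 2.9062. LR = 0.61/0.09 = 6.7778.
Prior odds = 2.9062/6.7778 = 0.4288, so P(A) = 0.4288/(1+0.4288) ≈ 0.30.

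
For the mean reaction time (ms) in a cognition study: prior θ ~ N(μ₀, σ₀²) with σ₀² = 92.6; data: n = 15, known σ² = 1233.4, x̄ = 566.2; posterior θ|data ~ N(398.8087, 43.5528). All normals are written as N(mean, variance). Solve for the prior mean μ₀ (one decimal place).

With known observation variance, the Normal–Normal posterior has precision τ_n = τ₀ + n/σ² and mean μ_n = (τ₀μ₀ + (n/σ²)x̄)/τ_n.
Here τ₀ = 1/92.6 = 0.010799 and τ_data = 15/1233.4 = 0.012162, so τ_n = 0.022961.
Rearranging for μ₀: μ₀ = (μ_n·τ_n − τ_data·x̄)/τ₀ = (398.8087·0.022961 − 0.012162·566.2) / 0.010799 = 2.270922/0.010799 ≈ 210.3.

μ₀ = 210.3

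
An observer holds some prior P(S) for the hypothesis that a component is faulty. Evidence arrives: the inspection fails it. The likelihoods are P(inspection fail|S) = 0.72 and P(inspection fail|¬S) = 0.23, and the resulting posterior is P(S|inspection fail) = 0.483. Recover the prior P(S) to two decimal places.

Bayes' rule in odds form gives O(S|E) = O(S)·[P(E|S)/P(E|¬S)], hence O(S) = O(S|E)/LR.
Posterior odds = 0.483/(1−0.483) = 0.9342. LR = 0.72/0.23 = 3.1304.
Prior odds = 0.9342/3.1304 = 0.2984, so P(S) = 0.2984/(1+0.2984) ≈ 0.23.

P(S) = 0.23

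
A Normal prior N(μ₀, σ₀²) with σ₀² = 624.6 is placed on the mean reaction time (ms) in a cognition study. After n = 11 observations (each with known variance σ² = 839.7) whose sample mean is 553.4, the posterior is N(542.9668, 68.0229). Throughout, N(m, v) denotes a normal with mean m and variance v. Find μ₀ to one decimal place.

μ₀ = 457.6

With known observation variance, the Normal–Normal posterior has precision τ_n = τ₀ + n/σ² and mean μ_n = (τ₀μ₀ + (n/σ²)x̄)/τ_n.
Here τ₀ = 1/624.6 = 0.001601 and τ_data = 11/839.7 = 0.013100, so τ_n = 0.014701.
Rearranging for μ₀: μ₀ = (μ_n·τ_n − τ_data·x̄)/τ₀ = (542.9668·0.014701 − 0.013100·553.4) / 0.001601 = 0.732615/0.001601 ≈ 457.6.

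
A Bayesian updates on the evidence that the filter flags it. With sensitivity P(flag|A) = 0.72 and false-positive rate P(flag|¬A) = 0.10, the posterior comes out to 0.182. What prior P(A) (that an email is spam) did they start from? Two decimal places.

P(A) = 0.03

In odds form, posterior odds = prior odds × likelihood ratio, so prior odds = posterior odds ÷ LR.
Posterior odds = 0.182/(1−0.182) = 0.2225. LR = 0.72/0.10 = 7.2000.
Prior odds = 0.2225/7.2000 = 0.0309, so P(A) = 0.0309/(1+0.0309) ≈ 0.03.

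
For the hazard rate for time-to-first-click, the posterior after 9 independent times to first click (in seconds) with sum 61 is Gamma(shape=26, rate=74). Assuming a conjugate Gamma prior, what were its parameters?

Gamma(shape=17, rate=13)

Gamma–exponential conjugacy: posterior shape = α + n, posterior rate = β + Σtᵢ.
So α = 26 − 9 = 17 and β = 74 − 61 = 13.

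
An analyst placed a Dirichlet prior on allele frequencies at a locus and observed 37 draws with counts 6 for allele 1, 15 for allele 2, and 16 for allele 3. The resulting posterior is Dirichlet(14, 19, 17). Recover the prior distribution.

For a Dirichlet(α) prior with multinomial counts c, the posterior is Dirichlet(α + c) componentwise.
Subtract each count from the matching posterior parameter: 14−6=8, 19−15=4, 17−16=1.

Dirichlet(8, 4, 1)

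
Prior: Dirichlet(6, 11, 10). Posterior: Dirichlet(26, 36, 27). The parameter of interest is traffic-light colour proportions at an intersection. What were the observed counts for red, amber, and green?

counts (20, 25, 17)

For a Dirichlet(α) prior with multinomial counts c, the posterior is Dirichlet(α + c) componentwise.
Counts are posterior − prior componentwise: 26−6=20, 36−11=25, 27−10=17.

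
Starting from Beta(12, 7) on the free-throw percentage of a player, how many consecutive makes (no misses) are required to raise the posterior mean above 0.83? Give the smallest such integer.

k = 23

After k makes and 0 misses the posterior is Beta(12+k, 7), with mean (12+k)/(12+7+k).
Set (12+k)/(19+k) > 0.83 and solve: k > (0.83·19 − 12)/(1 − 0.83) = 22.176.
The smallest integer exceeding 22.176 is 23.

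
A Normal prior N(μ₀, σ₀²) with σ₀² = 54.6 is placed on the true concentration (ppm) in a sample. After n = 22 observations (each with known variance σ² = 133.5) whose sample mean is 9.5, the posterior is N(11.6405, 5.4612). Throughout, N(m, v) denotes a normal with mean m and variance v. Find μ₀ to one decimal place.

μ₀ = 30.9

With known observation variance, the Normal–Normal posterior has precision τ_n = τ₀ + n/σ² and mean μ_n = (τ₀μ₀ + (n/σ²)x̄)/τ_n.
Here τ₀ = 1/54.6 = 0.018315 and τ_data = 22/133.5 = 0.164794, so τ_n = 0.183109.
Rearranging for μ₀: μ₀ = (μ_n·τ_n − τ_data·x̄)/τ₀ = (11.6405·0.183109 − 0.164794·9.5) / 0.018315 = 0.565937/0.018315 ≈ 30.9.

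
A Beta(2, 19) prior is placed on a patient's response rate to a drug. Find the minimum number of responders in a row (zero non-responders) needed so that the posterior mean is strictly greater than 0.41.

k = 12

After k responders and 0 non-responders the posterior is Beta(2+k, 19), with mean (2+k)/(2+19+k).
Set (2+k)/(21+k) > 0.41 and solve: k > (0.41·21 − 2)/(1 − 0.41) = 11.203.
The smallest integer exceeding 11.203 is 12.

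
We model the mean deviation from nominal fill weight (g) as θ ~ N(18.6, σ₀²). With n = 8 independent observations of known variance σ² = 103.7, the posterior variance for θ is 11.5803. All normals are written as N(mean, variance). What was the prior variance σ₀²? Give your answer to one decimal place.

σ₀² = 108.6

For the Normal–Normal model with known σ², precisions add: τ_n = τ₀ + n/σ².
So 1/σ₀² = 1/11.5803 − 8/103.7 = 0.086354 − 0.077146 = 0.009208.
Hence σ₀² = 1/0.009208 ≈ 108.6.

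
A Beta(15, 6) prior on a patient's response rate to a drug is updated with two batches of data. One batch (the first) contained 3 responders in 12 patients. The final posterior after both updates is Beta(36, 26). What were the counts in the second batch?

Sequential conjugate updates are equivalent to a single update on the pooled data, so total successes = posterior α − prior α and total failures = posterior β − prior β.
Total across both batches: 36−15=21 responders, 26−6=20 non-responders.
Subtract the first batch: 21−3=18 responders and 20−9=11 non-responders.

18 responders and 11 non-responders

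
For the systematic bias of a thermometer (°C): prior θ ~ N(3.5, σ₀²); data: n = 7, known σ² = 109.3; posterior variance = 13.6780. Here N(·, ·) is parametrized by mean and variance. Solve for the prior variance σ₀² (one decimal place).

Posterior precision equals prior precision plus data precision: 1/σ_n² = 1/σ₀² + n/σ².
So 1/σ₀² = 1/13.6780 − 7/109.3 = 0.073110 − 0.064044 = 0.009066.
Hence σ₀² = 1/0.009066 ≈ 110.3.

σ₀² = 110.3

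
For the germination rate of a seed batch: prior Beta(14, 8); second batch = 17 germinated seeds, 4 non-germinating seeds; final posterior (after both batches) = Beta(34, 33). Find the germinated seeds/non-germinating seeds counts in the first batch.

3 germinated seeds and 21 non-germinating seeds

Because Beta–binomial updating is additive in the counts, the combined data contributed (α_post−α_prior, β_post−β_prior) successes and failures.
Total across both batches: 34−14=20 germinated seeds, 33−8=25 non-germinating seeds.
Subtract the second batch: 20−17=3 germinated seeds and 25−4=21 non-germinating seeds.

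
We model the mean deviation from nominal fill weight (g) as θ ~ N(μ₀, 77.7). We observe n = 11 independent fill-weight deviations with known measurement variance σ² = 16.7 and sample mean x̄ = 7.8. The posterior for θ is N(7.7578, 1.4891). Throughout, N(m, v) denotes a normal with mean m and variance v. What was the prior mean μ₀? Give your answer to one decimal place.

The posterior mean is a precision-weighted average: μ_n = (τ₀μ₀ + τ_data·x̄)/(τ₀+τ_data), with τ₀=1/σ₀² and τ_data=n/σ².
Here τ₀ = 1/77.7 = 0.012870 and τ_data = 11/16.7 = 0.658683, so τ_n = 0.671553.
Rearranging for μ₀: μ₀ = (μ_n·τ_n − τ_data·x̄)/τ₀ = (7.7578·0.671553 − 0.658683·7.8) / 0.012870 = 0.072046/0.012870 ≈ 5.6.

μ₀ = 5.6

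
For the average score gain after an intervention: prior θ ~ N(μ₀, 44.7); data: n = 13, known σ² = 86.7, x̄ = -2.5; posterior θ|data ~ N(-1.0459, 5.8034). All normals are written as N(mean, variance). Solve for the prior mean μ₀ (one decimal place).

With known observation variance, the Normal–Normal posterior has precision τ_n = τ₀ + n/σ² and mean μ_n = (τ₀μ₀ + (n/σ²)x̄)/τ_n.
Here τ₀ = 1/44.7 = 0.022371 and τ_data = 13/86.7 = 0.149942, so τ_n = 0.172313.
Rearranging for μ₀: μ₀ = (μ_n·τ_n − τ_data·x̄)/τ₀ = (-1.0459·0.172313 − 0.149942·-2.5) / 0.022371 = 0.194633/0.022371 ≈ 8.7.

μ₀ = 8.7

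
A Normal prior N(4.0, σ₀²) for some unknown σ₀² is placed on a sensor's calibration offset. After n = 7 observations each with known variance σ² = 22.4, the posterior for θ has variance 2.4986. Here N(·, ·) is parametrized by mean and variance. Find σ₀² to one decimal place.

Posterior precision equals prior precision plus data precision: 1/σ_n² = 1/σ₀² + n/σ².
So 1/σ₀² = 1/2.4986 − 7/22.4 = 0.400224 − 0.312500 = 0.087724.
Hence σ₀² = 1/0.087724 ≈ 11.4.

σ₀² = 11.4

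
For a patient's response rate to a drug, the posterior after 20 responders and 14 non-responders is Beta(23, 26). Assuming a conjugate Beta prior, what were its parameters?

Under Beta–binomial conjugacy the posterior parameters are (α+s, β+f).
So α = 23 − 20 = 3 and β = 26 − 14 = 12.

Beta(3, 12)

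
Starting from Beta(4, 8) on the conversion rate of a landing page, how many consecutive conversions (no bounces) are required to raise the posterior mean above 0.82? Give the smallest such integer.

k = 33

After k conversions and 0 bounces the posterior is Beta(4+k, 8), with mean (4+k)/(4+8+k).
Set (4+k)/(12+k) > 0.82 and solve: k > (0.82·12 − 4)/(1 − 0.82) = 32.444.
The smallest integer exceeding 32.444 is 33, and checking k=33: (37)/(45) = 0.8222 > 0.82.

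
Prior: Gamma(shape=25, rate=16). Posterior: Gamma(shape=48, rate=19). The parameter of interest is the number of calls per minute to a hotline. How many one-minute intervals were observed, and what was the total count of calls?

n = 3 one-minute intervals with total 23 calls

Gamma–Poisson conjugacy: posterior shape = α + Σxᵢ, posterior rate = β + n.
Matching: Σxᵢ = 48 − 25 = 23 and n = 19 − 16 = 3.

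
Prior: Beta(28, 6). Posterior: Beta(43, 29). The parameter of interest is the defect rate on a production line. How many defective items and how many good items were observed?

Under Beta–binomial conjugacy the posterior parameters are (a+s, b+f).
So s = 43 − 28 = 15 and f = 29 − 6 = 23.

15 defective items and 23 good items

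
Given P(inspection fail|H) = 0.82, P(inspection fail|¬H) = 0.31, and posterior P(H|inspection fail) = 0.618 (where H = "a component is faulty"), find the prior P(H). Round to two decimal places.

P(H) = 0.38

In odds form, posterior odds = prior odds × likelihood ratio, so prior odds = posterior odds ÷ LR.
Posterior odds = 0.618/(1−0.618) = 1.6178. LR = 0.82/0.31 = 2.6452.
Prior odds = 1.6178/2.6452 = 0.6116, so P(H) = 0.6116/(1+0.6116) ≈ 0.38.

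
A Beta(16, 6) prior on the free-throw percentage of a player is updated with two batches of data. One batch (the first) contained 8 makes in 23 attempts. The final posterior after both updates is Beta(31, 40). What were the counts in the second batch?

7 makes and 19 misses

Sequential conjugate updates are equivalent to a single update on the pooled data, so total successes = posterior α − prior α and total failures = posterior β − prior β.
Total across both batches: 31−16=15 makes, 40−6=34 misses.
Subtract the first batch: 15−8=7 makes and 34−15=19 misses.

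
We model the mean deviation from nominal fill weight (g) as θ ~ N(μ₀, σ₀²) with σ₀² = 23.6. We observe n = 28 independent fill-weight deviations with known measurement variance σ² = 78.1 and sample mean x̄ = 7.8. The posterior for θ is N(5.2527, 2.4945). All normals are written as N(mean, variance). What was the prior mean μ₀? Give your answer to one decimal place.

μ₀ = -16.3

With known observation variance, the Normal–Normal posterior has precision τ_n = τ₀ + n/σ² and mean μ_n = (τ₀μ₀ + (n/σ²)x̄)/τ_n.
Here τ₀ = 1/23.6 = 0.042373 and τ_data = 28/78.1 = 0.358515, so τ_n = 0.400888.
Rearranging for μ₀: μ₀ = (μ_n·τ_n − τ_data·x̄)/τ₀ = (5.2527·0.400888 − 0.358515·7.8) / 0.042373 = -0.690673/0.042373 ≈ -16.3.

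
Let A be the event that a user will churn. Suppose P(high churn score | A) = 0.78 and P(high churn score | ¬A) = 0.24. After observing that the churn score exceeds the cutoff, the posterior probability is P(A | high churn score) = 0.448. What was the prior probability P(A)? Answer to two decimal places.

In odds form, posterior odds = prior odds × likelihood ratio, so prior odds = posterior odds ÷ LR.
Posterior odds = 0.448/(1−0.448) = 0.8116. LR = 0.78/0.24 = 3.2500.
Prior odds = 0.8116/3.2500 = 0.2497, so P(A) = 0.2497/(1+0.2497) ≈ 0.20.

P(A) = 0.20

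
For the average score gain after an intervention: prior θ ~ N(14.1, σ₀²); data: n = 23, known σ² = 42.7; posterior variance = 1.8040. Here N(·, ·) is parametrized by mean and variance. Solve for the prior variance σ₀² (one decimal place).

σ₀² = 63.8

Posterior precision equals prior precision plus data precision: 1/σ_n² = 1/σ₀² + n/σ².
So 1/σ₀² = 1/1.8040 − 23/42.7 = 0.554324 − 0.538642 = 0.015682.
Hence σ₀² = 1/0.015682 ≈ 63.8.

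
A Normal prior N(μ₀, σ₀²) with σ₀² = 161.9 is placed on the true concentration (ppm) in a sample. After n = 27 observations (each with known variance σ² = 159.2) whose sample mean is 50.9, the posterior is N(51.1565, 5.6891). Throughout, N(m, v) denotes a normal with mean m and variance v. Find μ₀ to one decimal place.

With known observation variance, the Normal–Normal posterior has precision τ_n = τ₀ + n/σ² and mean μ_n = (τ₀μ₀ + (n/σ²)x̄)/τ_n.
Here τ₀ = 1/161.9 = 0.006177 and τ_data = 27/159.2 = 0.169598, so τ_n = 0.175775.
Rearranging for μ₀: μ₀ = (μ_n·τ_n − τ_data·x̄)/τ₀ = (51.1565·0.175775 − 0.169598·50.9) / 0.006177 = 0.359496/0.006177 ≈ 58.2.

μ₀ = 58.2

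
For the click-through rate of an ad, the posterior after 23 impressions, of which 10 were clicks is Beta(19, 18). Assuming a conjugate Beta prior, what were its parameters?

A Beta(α, β) prior with s successes and f failures in binomial data gives a Beta(α+s, β+f) posterior.
So α = 19 − 10 = 9 and β = 18 − 13 = 5.

Beta(9, 5)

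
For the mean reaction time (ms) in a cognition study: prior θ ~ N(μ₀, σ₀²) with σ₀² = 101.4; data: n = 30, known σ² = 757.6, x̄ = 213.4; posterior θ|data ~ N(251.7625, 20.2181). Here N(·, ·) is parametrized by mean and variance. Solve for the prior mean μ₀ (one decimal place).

The posterior mean is a precision-weighted average: μ_n = (τ₀μ₀ + τ_data·x̄)/(τ₀+τ_data), with τ₀=1/σ₀² and τ_data=n/σ².
Here τ₀ = 1/101.4 = 0.009862 and τ_data = 30/757.6 = 0.039599, so τ_n = 0.049461.
Rearranging for μ₀: μ₀ = (μ_n·τ_n − τ_data·x̄)/τ₀ = (251.7625·0.049461 − 0.039599·213.4) / 0.009862 = 4.001998/0.009862 ≈ 405.8.

μ₀ = 405.8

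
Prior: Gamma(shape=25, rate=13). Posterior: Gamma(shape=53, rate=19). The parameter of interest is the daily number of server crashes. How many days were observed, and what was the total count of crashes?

n = 6 days with total 28 crashes

Gamma–Poisson conjugacy: posterior shape = α + Σxᵢ, posterior rate = β + n.
Matching: Σxᵢ = 53 − 25 = 28 and n = 19 − 13 = 6.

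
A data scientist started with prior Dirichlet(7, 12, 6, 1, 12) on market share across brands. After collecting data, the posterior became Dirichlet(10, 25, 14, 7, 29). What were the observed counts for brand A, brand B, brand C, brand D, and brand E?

counts (3, 13, 8, 6, 17)

For a Dirichlet(α) prior with multinomial counts c, the posterior is Dirichlet(α + c) componentwise.
Counts are posterior − prior componentwise: 10−7=3, 25−12=13, 14−6=8, 7−1=6, 29−12=17.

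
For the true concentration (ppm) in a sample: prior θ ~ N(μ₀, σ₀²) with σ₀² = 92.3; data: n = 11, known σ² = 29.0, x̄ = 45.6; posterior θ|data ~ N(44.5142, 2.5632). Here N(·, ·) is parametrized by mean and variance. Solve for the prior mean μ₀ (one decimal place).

The posterior mean is a precision-weighted average: μ_n = (τ₀μ₀ + τ_data·x̄)/(τ₀+τ_data), with τ₀=1/σ₀² and τ_data=n/σ².
Here τ₀ = 1/92.3 = 0.010834 and τ_data = 11/29.0 = 0.379310, so τ_n = 0.390144.
Rearranging for μ₀: μ₀ = (μ_n·τ_n − τ_data·x̄)/τ₀ = (44.5142·0.390144 − 0.379310·45.6) / 0.010834 = 0.070412/0.010834 ≈ 6.5.

μ₀ = 6.5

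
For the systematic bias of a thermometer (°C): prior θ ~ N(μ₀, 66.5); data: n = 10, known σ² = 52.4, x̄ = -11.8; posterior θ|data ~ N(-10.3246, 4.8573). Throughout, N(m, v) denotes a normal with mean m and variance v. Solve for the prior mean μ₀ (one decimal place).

μ₀ = 8.4

The posterior mean is a precision-weighted average: μ_n = (τ₀μ₀ + τ_data·x̄)/(τ₀+τ_data), with τ₀=1/σ₀² and τ_data=n/σ².
Here τ₀ = 1/66.5 = 0.015038 and τ_data = 10/52.4 = 0.190840, so τ_n = 0.205878.
Rearranging for μ₀: μ₀ = (μ_n·τ_n − τ_data·x̄)/τ₀ = (-10.3246·0.205878 − 0.190840·-11.8) / 0.015038 = 0.126304/0.015038 ≈ 8.4.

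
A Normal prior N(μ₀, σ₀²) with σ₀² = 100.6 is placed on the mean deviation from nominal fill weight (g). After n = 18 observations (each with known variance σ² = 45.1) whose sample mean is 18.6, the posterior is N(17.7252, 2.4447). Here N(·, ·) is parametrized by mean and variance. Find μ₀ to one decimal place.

μ₀ = -17.4

With known observation variance, the Normal–Normal posterior has precision τ_n = τ₀ + n/σ² and mean μ_n = (τ₀μ₀ + (n/σ²)x̄)/τ_n.
Here τ₀ = 1/100.6 = 0.009940 and τ_data = 18/45.1 = 0.399113, so τ_n = 0.409053.
Rearranging for μ₀: μ₀ = (μ_n·τ_n − τ_data·x̄)/τ₀ = (17.7252·0.409053 − 0.399113·18.6) / 0.009940 = -0.172956/0.009940 ≈ -17.4.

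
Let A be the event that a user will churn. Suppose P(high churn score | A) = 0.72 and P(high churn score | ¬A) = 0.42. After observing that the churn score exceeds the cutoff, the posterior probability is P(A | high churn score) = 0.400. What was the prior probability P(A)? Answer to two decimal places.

Bayes' rule in odds form gives O(A|E) = O(A)·[P(E|A)/P(E|¬A)], hence O(A) = O(A|E)/LR.
Posterior odds = 0.400/(1−0.400) = 0.6667. LR = 0.72/0.42 = 1.7143.
Prior odds = 0.6667/1.7143 = 0.3889, so P(A) = 0.3889/(1+0.3889) ≈ 0.28.

P(A) = 0.28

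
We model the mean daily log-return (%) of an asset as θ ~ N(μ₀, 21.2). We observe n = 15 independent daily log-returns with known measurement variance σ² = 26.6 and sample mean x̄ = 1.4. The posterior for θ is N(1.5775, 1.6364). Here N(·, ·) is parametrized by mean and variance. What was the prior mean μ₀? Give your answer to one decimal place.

μ₀ = 3.7

With known observation variance, the Normal–Normal posterior has precision τ_n = τ₀ + n/σ² and mean μ_n = (τ₀μ₀ + (n/σ²)x̄)/τ_n.
Here τ₀ = 1/21.2 = 0.047170 and τ_data = 15/26.6 = 0.563910, so τ_n = 0.611080.
Rearranging for μ₀: μ₀ = (μ_n·τ_n − τ_data·x̄)/τ₀ = (1.5775·0.611080 − 0.563910·1.4) / 0.047170 = 0.174505/0.047170 ≈ 3.7.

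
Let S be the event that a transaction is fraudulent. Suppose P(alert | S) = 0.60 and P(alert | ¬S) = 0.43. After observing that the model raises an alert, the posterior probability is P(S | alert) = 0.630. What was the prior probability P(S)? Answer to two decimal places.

Bayes' rule in odds form gives O(S|E) = O(S)·[P(E|S)/P(E|¬S)], hence O(S) = O(S|E)/LR.
Posterior odds = 0.630/(1−0.630) = 1.7027. LR = 0.60/0.43 = 1.3953.
Prior odds = 1.7027/1.3953 = 1.2203, so P(S) = 1.2203/(1+1.2203) ≈ 0.55.

P(S) = 0.55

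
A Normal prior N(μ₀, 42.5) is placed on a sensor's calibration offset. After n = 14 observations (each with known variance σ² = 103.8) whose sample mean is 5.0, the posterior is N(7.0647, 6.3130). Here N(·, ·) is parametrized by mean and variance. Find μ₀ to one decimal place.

With known observation variance, the Normal–Normal posterior has precision τ_n = τ₀ + n/σ² and mean μ_n = (τ₀μ₀ + (n/σ²)x̄)/τ_n.
Here τ₀ = 1/42.5 = 0.023529 and τ_data = 14/103.8 = 0.134875, so τ_n = 0.158404.
Rearranging for μ₀: μ₀ = (μ_n·τ_n − τ_data·x̄)/τ₀ = (7.0647·0.158404 − 0.134875·5.0) / 0.023529 = 0.444702/0.023529 ≈ 18.9.

μ₀ = 18.9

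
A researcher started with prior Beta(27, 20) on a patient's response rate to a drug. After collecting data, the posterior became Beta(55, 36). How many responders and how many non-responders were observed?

A Beta(α, β) prior with s successes and f failures in binomial data gives a Beta(α+s, β+f) posterior.
Match parameters: s=55−27=28, f=36−20=16.

28 responders and 16 non-responders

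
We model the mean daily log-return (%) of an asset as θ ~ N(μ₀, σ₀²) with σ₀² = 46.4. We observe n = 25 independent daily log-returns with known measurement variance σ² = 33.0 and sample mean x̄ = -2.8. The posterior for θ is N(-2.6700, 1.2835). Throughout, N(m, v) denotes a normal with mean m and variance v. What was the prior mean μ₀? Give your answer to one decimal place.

μ₀ = 1.9

The posterior mean is a precision-weighted average: μ_n = (τ₀μ₀ + τ_data·x̄)/(τ₀+τ_data), with τ₀=1/σ₀² and τ_data=n/σ².
Here τ₀ = 1/46.4 = 0.021552 and τ_data = 25/33.0 = 0.757576, so τ_n = 0.779128.
Rearranging for μ₀: μ₀ = (μ_n·τ_n − τ_data·x̄)/τ₀ = (-2.6700·0.779128 − 0.757576·-2.8) / 0.021552 = 0.040941/0.021552 ≈ 1.9.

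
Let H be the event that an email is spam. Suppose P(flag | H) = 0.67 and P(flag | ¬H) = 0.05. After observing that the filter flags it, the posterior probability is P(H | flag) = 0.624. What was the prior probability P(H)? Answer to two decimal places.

Bayes' rule in odds form gives O(H|E) = O(H)·[P(E|H)/P(E|¬H)], hence O(H) = O(H|E)/LR.
Posterior odds = 0.624/(1−0.624) = 1.6596. LR = 0.67/0.05 = 13.4000.
Prior odds = 1.6596/13.4000 = 0.1239, so P(H) = 0.1239/(1+0.1239) ≈ 0.11.

P(H) = 0.11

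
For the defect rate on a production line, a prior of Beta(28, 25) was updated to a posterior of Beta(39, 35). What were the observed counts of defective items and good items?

11 defective items and 10 good items

A Beta(a, b) prior with s successes and f failures in binomial data gives a Beta(a+s, b+f) posterior.
Match parameters: s=39−28=11, f=35−25=10.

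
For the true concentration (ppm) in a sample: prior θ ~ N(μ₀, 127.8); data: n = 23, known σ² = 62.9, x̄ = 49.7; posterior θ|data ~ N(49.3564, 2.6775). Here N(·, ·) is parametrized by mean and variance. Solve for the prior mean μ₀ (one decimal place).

μ₀ = 33.3

With known observation variance, the Normal–Normal posterior has precision τ_n = τ₀ + n/σ² and mean μ_n = (τ₀μ₀ + (n/σ²)x̄)/τ_n.
Here τ₀ = 1/127.8 = 0.007825 and τ_data = 23/62.9 = 0.365660, so τ_n = 0.373485.
Rearranging for μ₀: μ₀ = (μ_n·τ_n − τ_data·x̄)/τ₀ = (49.3564·0.373485 − 0.365660·49.7) / 0.007825 = 0.260573/0.007825 ≈ 33.3.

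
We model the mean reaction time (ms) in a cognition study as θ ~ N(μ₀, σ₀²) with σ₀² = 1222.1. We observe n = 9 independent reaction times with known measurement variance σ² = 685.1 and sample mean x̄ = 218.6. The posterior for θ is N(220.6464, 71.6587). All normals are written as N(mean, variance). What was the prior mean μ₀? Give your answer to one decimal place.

The posterior mean is a precision-weighted average: μ_n = (τ₀μ₀ + τ_data·x̄)/(τ₀+τ_data), with τ₀=1/σ₀² and τ_data=n/σ².
Here τ₀ = 1/1222.1 = 0.000818 and τ_data = 9/685.1 = 0.013137, so τ_n = 0.013955.
Rearranging for μ₀: μ₀ = (μ_n·τ_n − τ_data·x̄)/τ₀ = (220.6464·0.013955 − 0.013137·218.6) / 0.000818 = 0.207372/0.000818 ≈ 253.5.

μ₀ = 253.5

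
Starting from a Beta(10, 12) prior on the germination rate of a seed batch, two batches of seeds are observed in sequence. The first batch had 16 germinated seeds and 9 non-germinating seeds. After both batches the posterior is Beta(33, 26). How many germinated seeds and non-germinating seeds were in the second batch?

7 germinated seeds and 5 non-germinating seeds

Sequential conjugate updates are equivalent to a single update on the pooled data, so total successes = posterior α − prior α and total failures = posterior β − prior β.
Total across both batches: 33−10=23 germinated seeds, 26−12=14 non-germinating seeds.
Subtract the first batch: 23−16=7 germinated seeds and 14−9=5 non-germinating seeds.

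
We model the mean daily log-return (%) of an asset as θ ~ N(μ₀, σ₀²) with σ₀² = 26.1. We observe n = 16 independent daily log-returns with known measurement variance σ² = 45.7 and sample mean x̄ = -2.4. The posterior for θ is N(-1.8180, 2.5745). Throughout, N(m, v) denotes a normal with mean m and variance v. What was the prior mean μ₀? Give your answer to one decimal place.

μ₀ = 3.5

The posterior mean is a precision-weighted average: μ_n = (τ₀μ₀ + τ_data·x̄)/(τ₀+τ_data), with τ₀=1/σ₀² and τ_data=n/σ².
Here τ₀ = 1/26.1 = 0.038314 and τ_data = 16/45.7 = 0.350109, so τ_n = 0.388423.
Rearranging for μ₀: μ₀ = (μ_n·τ_n − τ_data·x̄)/τ₀ = (-1.8180·0.388423 − 0.350109·-2.4) / 0.038314 = 0.134109/0.038314 ≈ 3.5.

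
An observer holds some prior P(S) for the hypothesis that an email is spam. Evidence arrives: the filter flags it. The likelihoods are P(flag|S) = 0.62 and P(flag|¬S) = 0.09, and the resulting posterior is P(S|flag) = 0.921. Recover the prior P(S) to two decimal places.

P(S) = 0.63

In odds form, posterior odds = prior odds × likelihood ratio, so prior odds = posterior odds ÷ LR.
Posterior odds = 0.921/(1−0.921) = 11.6582. LR = 0.62/0.09 = 6.8889.
Prior odds = 11.6582/6.8889 = 1.6923, so P(S) = 1.6923/(1+1.6923) ≈ 0.63.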